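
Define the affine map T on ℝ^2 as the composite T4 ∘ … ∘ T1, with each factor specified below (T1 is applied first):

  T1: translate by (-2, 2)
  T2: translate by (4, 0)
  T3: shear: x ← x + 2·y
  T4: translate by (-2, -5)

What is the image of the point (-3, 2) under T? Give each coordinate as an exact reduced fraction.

T(p) = (5, -1)

T1 translate by (-2, 2): (-3, 2) → (-5, 4)
T2 translate by (4, 0): (-5, 4) → (-1, 4)
T3 shear: x ← x + 2·y: (-1, 4) → (7, 4)
T4 translate by (-2, -5): (7, 4) → (5, -1)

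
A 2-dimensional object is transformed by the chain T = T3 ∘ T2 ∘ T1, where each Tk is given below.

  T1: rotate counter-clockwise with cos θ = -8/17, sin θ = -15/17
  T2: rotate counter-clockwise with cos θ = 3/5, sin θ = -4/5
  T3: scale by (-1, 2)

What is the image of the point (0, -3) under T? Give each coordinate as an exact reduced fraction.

T1 rotate counter-clockwise with cos θ = -8/17, sin θ = -15/17: (0, -3) → (-45/17, 24/17)
T2 rotate counter-clockwise with cos θ = 3/5, sin θ = -4/5: (-45/17, 24/17) → (-39/85, 252/85)
T3 scale by (-1, 2): (-39/85, 252/85) → (39/85, 504/85)

T(p) = (39/85, 504/85)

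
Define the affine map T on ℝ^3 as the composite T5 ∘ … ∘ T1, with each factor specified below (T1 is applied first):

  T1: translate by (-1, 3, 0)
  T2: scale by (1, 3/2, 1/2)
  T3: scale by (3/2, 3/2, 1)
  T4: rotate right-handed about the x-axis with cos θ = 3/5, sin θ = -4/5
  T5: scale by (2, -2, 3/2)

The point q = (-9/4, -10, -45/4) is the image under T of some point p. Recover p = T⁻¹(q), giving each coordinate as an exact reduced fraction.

p = (1/4, 1, -1)

T1 = [1 0 0 -1; 0 1 0 3; 0 0 1 0; 0 0 0 1]
T2·T1 = [1 0 0 -1; 0 3/2 0 9/2; 0 0 1/2 0; 0 0 0 1]
T3·…·T1 = [3/2 0 0 -3/2; 0 9/4 0 27/4; 0 0 1/2 0; 0 0 0 1]
T4·…·T1 = [3/2 0 0 -3/2; 0 27/20 2/5 81/20; 0 -9/5 3/10 -27/5; 0 0 0 1]
T5·…·T1 = [3 0 0 -3; 0 -27/10 -4/5 -81/10; 0 -27/10 9/20 -81/10; 0 0 0 1]
det M = -81/8; M⁻¹ = [1/3 0 0 1; 0 -2/15 -32/135 -3; 0 -4/5 4/5 0; 0 0 0 1]
M⁻¹ · (-9/4, -10, -45/4)ᵀ = (1/4, 1, -1)ᵀ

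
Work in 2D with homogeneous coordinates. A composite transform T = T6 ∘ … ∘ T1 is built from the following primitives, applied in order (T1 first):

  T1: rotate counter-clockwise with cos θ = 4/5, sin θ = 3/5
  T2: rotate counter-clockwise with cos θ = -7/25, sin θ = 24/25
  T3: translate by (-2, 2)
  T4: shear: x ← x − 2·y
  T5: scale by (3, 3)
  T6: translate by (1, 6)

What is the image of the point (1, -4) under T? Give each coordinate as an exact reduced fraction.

T1 rotate counter-clockwise with cos θ = 4/5, sin θ = 3/5: (1, -4) → (16/5, -13/5)
T2 rotate counter-clockwise with cos θ = -7/25, sin θ = 24/25: (16/5, -13/5) → (8/5, 19/5)
T3 translate by (-2, 2): (8/5, 19/5) → (-2/5, 29/5)
T4 shear: x ← x − 2·y: (-2/5, 29/5) → (-12, 29/5)
T5 scale by (3, 3): (-12, 29/5) → (-36, 87/5)
T6 translate by (1, 6): (-36, 87/5) → (-35, 117/5)

T(p) = (-35, 117/5)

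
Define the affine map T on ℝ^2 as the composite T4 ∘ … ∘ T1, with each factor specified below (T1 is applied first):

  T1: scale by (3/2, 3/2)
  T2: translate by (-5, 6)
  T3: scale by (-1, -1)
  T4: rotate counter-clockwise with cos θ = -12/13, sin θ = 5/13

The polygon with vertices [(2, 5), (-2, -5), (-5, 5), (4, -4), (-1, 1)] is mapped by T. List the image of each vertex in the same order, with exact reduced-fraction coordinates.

T1 scale by (3/2, 3/2): (2, 5) → (3, 15/2); (-2, -5) → (-3, -15/2); (-5, 5) → (-15/2, 15/2); (4, -4) → (6, -6); (-1, 1) → (-3/2, 3/2)
T2 translate by (-5, 6): (3, 15/2) → (-2, 27/2); (-3, -15/2) → (-8, -3/2); (-15/2, 15/2) → (-25/2, 27/2); (6, -6) → (1, 0); (-3/2, 3/2) → (-13/2, 15/2)
T3 scale by (-1, -1): (-2, 27/2) → (2, -27/2); (-8, -3/2) → (8, 3/2); (-25/2, 27/2) → (25/2, -27/2); (1, 0) → (-1, 0); (-13/2, 15/2) → (13/2, -15/2)
T4 rotate counter-clockwise with cos θ = -12/13, sin θ = 5/13: (2, -27/2) → (87/26, 172/13); (8, 3/2) → (-207/26, 22/13); (25/2, -27/2) → (-165/26, 449/26); (-1, 0) → (12/13, -5/13); (13/2, -15/2) → (-81/26, 245/26)

image vertices: (87/26, 172/13), (-207/26, 22/13), (-165/26, 449/26), (12/13, -5/13), (-81/26, 245/26)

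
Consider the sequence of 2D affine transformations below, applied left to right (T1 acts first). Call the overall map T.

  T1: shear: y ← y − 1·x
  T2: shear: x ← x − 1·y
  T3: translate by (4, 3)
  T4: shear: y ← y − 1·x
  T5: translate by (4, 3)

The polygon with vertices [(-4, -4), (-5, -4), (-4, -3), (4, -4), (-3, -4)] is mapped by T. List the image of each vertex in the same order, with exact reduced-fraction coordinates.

T1 shear: y ← y − 1·x: (-4, -4) → (-4, 0); (-5, -4) → (-5, 1); (-4, -3) → (-4, 1); (4, -4) → (4, -8); (-3, -4) → (-3, -1)
T2 shear: x ← x − 1·y: (-4, 0) → (-4, 0); (-5, 1) → (-6, 1); (-4, 1) → (-5, 1); (4, -8) → (12, -8); (-3, -1) → (-2, -1)
T3 translate by (4, 3): (-4, 0) → (0, 3); (-6, 1) → (-2, 4); (-5, 1) → (-1, 4); (12, -8) → (16, -5); (-2, -1) → (2, 2)
T4 shear: y ← y − 1·x: (0, 3) → (0, 3); (-2, 4) → (-2, 6); (-1, 4) → (-1, 5); (16, -5) → (16, -21); (2, 2) → (2, 0)
T5 translate by (4, 3): (0, 3) → (4, 6); (-2, 6) → (2, 9); (-1, 5) → (3, 8); (16, -21) → (20, -18); (2, 0) → (6, 3)

image vertices: (4, 6), (2, 9), (3, 8), (20, -18), (6, 3)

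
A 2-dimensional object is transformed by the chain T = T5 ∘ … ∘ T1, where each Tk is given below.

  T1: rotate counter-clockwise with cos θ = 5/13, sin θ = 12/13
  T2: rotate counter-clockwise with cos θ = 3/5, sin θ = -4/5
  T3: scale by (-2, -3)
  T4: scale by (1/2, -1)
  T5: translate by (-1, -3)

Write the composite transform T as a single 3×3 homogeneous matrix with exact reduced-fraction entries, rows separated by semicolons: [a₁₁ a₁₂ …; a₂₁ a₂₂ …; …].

T = [-63/65 16/65 -1; 48/65 189/65 -3; 0 0 1]

T1 = [5/13 -12/13 0; 12/13 5/13 0; 0 0 1]
T2·T1 = [63/65 -16/65 0; 16/65 63/65 0; 0 0 1]
T3·…·T1 = [-126/65 32/65 0; -48/65 -189/65 0; 0 0 1]
T4·…·T1 = [-63/65 16/65 0; 48/65 189/65 0; 0 0 1]
T5·…·T1 = [-63/65 16/65 -1; 48/65 189/65 -3; 0 0 1]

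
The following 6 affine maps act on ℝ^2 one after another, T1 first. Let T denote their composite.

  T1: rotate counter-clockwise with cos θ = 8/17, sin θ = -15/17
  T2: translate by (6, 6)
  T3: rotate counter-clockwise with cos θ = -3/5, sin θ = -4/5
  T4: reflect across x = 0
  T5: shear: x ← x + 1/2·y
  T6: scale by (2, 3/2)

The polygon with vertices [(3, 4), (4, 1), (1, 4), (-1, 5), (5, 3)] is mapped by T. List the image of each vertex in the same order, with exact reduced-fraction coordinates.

image vertices: (-607/85, -3033/170), (-252/85, -1119/85), (-57/5, -183/10), (-1389/85, -3441/170), (-11/5, -159/10)

T1 rotate counter-clockwise with cos θ = 8/17, sin θ = -15/17: (3, 4) → (84/17, -13/17); (4, 1) → (47/17, -52/17); (1, 4) → (4, 1); (-1, 5) → (67/17, 55/17); (5, 3) → (5, -3)
T2 translate by (6, 6): (84/17, -13/17) → (186/17, 89/17); (47/17, -52/17) → (149/17, 50/17); (4, 1) → (10, 7); (67/17, 55/17) → (169/17, 157/17); (5, -3) → (11, 3)
T3 rotate counter-clockwise with cos θ = -3/5, sin θ = -4/5: (186/17, 89/17) → (-202/85, -1011/85); (149/17, 50/17) → (-247/85, -746/85); (10, 7) → (-2/5, -61/5); (169/17, 157/17) → (121/85, -1147/85); (11, 3) → (-21/5, -53/5)
T4 reflect across x = 0: (-202/85, -1011/85) → (202/85, -1011/85); (-247/85, -746/85) → (247/85, -746/85); (-2/5, -61/5) → (2/5, -61/5); (121/85, -1147/85) → (-121/85, -1147/85); (-21/5, -53/5) → (21/5, -53/5)
T5 shear: x ← x + 1/2·y: (202/85, -1011/85) → (-607/170, -1011/85); (247/85, -746/85) → (-126/85, -746/85); (2/5, -61/5) → (-57/10, -61/5); (-121/85, -1147/85) → (-1389/170, -1147/85); (21/5, -53/5) → (-11/10, -53/5)
T6 scale by (2, 3/2): (-607/170, -1011/85) → (-607/85, -3033/170); (-126/85, -746/85) → (-252/85, -1119/85); (-57/10, -61/5) → (-57/5, -183/10); (-1389/170, -1147/85) → (-1389/85, -3441/170); (-11/10, -53/5) → (-11/5, -159/10)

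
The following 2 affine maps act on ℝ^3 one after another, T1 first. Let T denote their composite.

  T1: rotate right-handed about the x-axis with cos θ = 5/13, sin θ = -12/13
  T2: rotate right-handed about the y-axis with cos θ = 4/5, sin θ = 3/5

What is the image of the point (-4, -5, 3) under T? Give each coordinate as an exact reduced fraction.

T1 rotate right-handed about the x-axis with cos θ = 5/13, sin θ = -12/13: (-4, -5, 3) → (-4, 11/13, 75/13)
T2 rotate right-handed about the y-axis with cos θ = 4/5, sin θ = 3/5: (-4, 11/13, 75/13) → (17/65, 11/13, 456/65)

T(p) = (17/65, 11/13, 456/65)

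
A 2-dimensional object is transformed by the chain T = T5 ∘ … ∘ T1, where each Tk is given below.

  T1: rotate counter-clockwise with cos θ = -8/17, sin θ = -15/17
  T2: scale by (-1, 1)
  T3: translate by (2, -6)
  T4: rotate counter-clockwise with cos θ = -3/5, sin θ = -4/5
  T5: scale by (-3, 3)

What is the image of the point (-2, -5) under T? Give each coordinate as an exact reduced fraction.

T(p) = (1221/85, -828/85)

T1 rotate counter-clockwise with cos θ = -8/17, sin θ = -15/17: (-2, -5) → (-59/17, 70/17)
T2 scale by (-1, 1): (-59/17, 70/17) → (59/17, 70/17)
T3 translate by (2, -6): (59/17, 70/17) → (93/17, -32/17)
T4 rotate counter-clockwise with cos θ = -3/5, sin θ = -4/5: (93/17, -32/17) → (-407/85, -276/85)
T5 scale by (-3, 3): (-407/85, -276/85) → (1221/85, -828/85)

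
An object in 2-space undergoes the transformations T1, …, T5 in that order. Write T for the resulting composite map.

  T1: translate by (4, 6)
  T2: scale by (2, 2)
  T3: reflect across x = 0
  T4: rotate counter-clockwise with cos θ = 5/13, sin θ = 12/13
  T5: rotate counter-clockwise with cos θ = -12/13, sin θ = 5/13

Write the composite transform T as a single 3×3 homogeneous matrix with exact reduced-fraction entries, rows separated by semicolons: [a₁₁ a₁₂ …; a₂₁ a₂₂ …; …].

T1 = [1 0 4; 0 1 6; 0 0 1]
T2·T1 = [2 0 8; 0 2 12; 0 0 1]
T3·…·T1 = [-2 0 -8; 0 2 12; 0 0 1]
T4·…·T1 = [-10/13 -24/13 -184/13; -24/13 10/13 -36/13; 0 0 1]
T5·…·T1 = [240/169 238/169 2388/169; 238/169 -240/169 -488/169; 0 0 1]

T = [240/169 238/169 2388/169; 238/169 -240/169 -488/169; 0 0 1]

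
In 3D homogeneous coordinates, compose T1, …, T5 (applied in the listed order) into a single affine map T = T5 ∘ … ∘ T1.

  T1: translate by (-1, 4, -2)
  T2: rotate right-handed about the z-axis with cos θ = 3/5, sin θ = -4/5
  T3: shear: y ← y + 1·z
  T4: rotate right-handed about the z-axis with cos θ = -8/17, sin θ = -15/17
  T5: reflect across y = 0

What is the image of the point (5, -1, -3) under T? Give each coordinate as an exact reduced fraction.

T1 translate by (-1, 4, -2): (5, -1, -3) → (4, 3, -5)
T2 rotate right-handed about the z-axis with cos θ = 3/5, sin θ = -4/5: (4, 3, -5) → (24/5, -7/5, -5)
T3 shear: y ← y + 1·z: (24/5, -7/5, -5) → (24/5, -32/5, -5)
T4 rotate right-handed about the z-axis with cos θ = -8/17, sin θ = -15/17: (24/5, -32/5, -5) → (-672/85, -104/85, -5)
T5 reflect across y = 0: (-672/85, -104/85, -5) → (-672/85, 104/85, -5)

T(p) = (-672/85, 104/85, -5)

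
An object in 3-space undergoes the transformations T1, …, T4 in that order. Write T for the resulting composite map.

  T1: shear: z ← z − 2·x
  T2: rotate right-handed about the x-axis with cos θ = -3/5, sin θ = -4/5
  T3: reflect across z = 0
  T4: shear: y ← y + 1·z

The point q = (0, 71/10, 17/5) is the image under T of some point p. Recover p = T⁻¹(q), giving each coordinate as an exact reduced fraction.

T1 = [1 0 0 0; 0 1 0 0; -2 0 1 0; 0 0 0 1]
T2·T1 = [1 0 0 0; -8/5 -3/5 4/5 0; 6/5 -4/5 -3/5 0; 0 0 0 1]
T3·…·T1 = [1 0 0 0; -8/5 -3/5 4/5 0; -6/5 4/5 3/5 0; 0 0 0 1]
T4·…·T1 = [1 0 0 0; -14/5 1/5 7/5 0; -6/5 4/5 3/5 0; 0 0 0 1]
det M = -1; M⁻¹ = [1 0 0 0; 0 -3/5 7/5 0; 2 4/5 -1/5 0; 0 0 0 1]
M⁻¹ · (0, 71/10, 17/5)ᵀ = (0, 1/2, 5)ᵀ

p = (0, 1/2, 5)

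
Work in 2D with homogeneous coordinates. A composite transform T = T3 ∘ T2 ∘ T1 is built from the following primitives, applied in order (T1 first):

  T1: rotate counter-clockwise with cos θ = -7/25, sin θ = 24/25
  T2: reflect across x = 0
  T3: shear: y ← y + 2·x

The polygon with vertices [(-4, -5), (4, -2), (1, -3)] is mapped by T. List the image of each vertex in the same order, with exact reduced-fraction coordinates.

image vertices: (-148/25, -357/25), (-4/5, 14/5), (-13/5, -17/5)

T1 rotate counter-clockwise with cos θ = -7/25, sin θ = 24/25: (-4, -5) → (148/25, -61/25); (4, -2) → (4/5, 22/5); (1, -3) → (13/5, 9/5)
T2 reflect across x = 0: (148/25, -61/25) → (-148/25, -61/25); (4/5, 22/5) → (-4/5, 22/5); (13/5, 9/5) → (-13/5, 9/5)
T3 shear: y ← y + 2·x: (-148/25, -61/25) → (-148/25, -357/25); (-4/5, 22/5) → (-4/5, 14/5); (-13/5, 9/5) → (-13/5, -17/5)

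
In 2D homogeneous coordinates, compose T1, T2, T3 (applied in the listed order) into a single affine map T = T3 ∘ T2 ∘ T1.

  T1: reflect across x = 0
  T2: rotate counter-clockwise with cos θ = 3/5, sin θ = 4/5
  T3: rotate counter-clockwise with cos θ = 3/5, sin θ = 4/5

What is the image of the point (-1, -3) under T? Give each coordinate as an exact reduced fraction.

T1 reflect across x = 0: (-1, -3) → (1, -3)
T2 rotate counter-clockwise with cos θ = 3/5, sin θ = 4/5: (1, -3) → (3, -1)
T3 rotate counter-clockwise with cos θ = 3/5, sin θ = 4/5: (3, -1) → (13/5, 9/5)

T(p) = (13/5, 9/5)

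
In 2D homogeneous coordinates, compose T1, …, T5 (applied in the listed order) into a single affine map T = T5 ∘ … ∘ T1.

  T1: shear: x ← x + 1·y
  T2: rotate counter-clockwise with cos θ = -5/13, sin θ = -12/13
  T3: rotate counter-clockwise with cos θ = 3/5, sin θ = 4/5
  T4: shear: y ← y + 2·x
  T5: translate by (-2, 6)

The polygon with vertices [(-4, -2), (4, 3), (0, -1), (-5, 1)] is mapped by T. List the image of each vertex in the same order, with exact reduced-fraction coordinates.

T1 shear: x ← x + 1·y: (-4, -2) → (-6, -2); (4, 3) → (7, 3); (0, -1) → (-1, -1); (-5, 1) → (-4, 1)
T2 rotate counter-clockwise with cos θ = -5/13, sin θ = -12/13: (-6, -2) → (6/13, 82/13); (7, 3) → (1/13, -99/13); (-1, -1) → (-7/13, 17/13); (-4, 1) → (32/13, 43/13)
T3 rotate counter-clockwise with cos θ = 3/5, sin θ = 4/5: (6/13, 82/13) → (-62/13, 54/13); (1/13, -99/13) → (399/65, -293/65); (-7/13, 17/13) → (-89/65, 23/65); (32/13, 43/13) → (-76/65, 257/65)
T4 shear: y ← y + 2·x: (-62/13, 54/13) → (-62/13, -70/13); (399/65, -293/65) → (399/65, 101/13); (-89/65, 23/65) → (-89/65, -31/13); (-76/65, 257/65) → (-76/65, 21/13)
T5 translate by (-2, 6): (-62/13, -70/13) → (-88/13, 8/13); (399/65, 101/13) → (269/65, 179/13); (-89/65, -31/13) → (-219/65, 47/13); (-76/65, 21/13) → (-206/65, 99/13)

image vertices: (-88/13, 8/13), (269/65, 179/13), (-219/65, 47/13), (-206/65, 99/13)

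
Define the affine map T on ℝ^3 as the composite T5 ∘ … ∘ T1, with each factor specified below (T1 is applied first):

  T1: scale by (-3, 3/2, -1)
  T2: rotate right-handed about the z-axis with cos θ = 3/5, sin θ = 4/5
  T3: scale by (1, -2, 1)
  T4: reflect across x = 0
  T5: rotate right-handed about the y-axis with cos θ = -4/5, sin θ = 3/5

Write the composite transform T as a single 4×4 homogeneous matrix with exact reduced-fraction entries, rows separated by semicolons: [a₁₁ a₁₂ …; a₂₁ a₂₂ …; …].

T = [-36/25 -24/25 -3/5 0; 24/5 -9/5 0 0; -27/25 -18/25 4/5 0; 0 0 0 1]

T1 = [-3 0 0 0; 0 3/2 0 0; 0 0 -1 0; 0 0 0 1]
T2·T1 = [-9/5 -6/5 0 0; -12/5 9/10 0 0; 0 0 -1 0; 0 0 0 1]
T3·…·T1 = [-9/5 -6/5 0 0; 24/5 -9/5 0 0; 0 0 -1 0; 0 0 0 1]
T4·…·T1 = [9/5 6/5 0 0; 24/5 -9/5 0 0; 0 0 -1 0; 0 0 0 1]
T5·…·T1 = [-36/25 -24/25 -3/5 0; 24/5 -9/5 0 0; -27/25 -18/25 4/5 0; 0 0 0 1]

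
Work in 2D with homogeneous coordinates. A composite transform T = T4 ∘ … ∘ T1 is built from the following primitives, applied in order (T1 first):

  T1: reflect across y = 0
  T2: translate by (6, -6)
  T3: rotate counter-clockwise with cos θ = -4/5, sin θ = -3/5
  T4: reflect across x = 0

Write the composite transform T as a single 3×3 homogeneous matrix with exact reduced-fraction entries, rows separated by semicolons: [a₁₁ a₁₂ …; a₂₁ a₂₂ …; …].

T1 = [1 0 0; 0 -1 0; 0 0 1]
T2·T1 = [1 0 6; 0 -1 -6; 0 0 1]
T3·…·T1 = [-4/5 -3/5 -42/5; -3/5 4/5 6/5; 0 0 1]
T4·…·T1 = [4/5 3/5 42/5; -3/5 4/5 6/5; 0 0 1]

T = [4/5 3/5 42/5; -3/5 4/5 6/5; 0 0 1]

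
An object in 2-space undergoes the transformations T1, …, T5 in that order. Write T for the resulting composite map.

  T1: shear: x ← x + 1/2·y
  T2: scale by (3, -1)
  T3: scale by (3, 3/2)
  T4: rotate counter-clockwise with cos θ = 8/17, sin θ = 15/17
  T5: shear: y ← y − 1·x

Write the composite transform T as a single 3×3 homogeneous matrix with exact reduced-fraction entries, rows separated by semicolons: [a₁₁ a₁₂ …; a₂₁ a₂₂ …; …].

T = [72/17 117/34 0; 63/17 -3/17 0; 0 0 1]

T1 = [1 1/2 0; 0 1 0; 0 0 1]
T2·T1 = [3 3/2 0; 0 -1 0; 0 0 1]
T3·…·T1 = [9 9/2 0; 0 -3/2 0; 0 0 1]
T4·…·T1 = [72/17 117/34 0; 135/17 111/34 0; 0 0 1]
T5·…·T1 = [72/17 117/34 0; 63/17 -3/17 0; 0 0 1]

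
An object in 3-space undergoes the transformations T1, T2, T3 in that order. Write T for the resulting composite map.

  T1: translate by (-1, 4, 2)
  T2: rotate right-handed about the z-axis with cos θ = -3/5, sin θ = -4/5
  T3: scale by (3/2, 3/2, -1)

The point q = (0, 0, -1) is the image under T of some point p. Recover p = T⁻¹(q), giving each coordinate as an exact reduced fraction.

T1 = [1 0 0 -1; 0 1 0 4; 0 0 1 2; 0 0 0 1]
T2·T1 = [-3/5 4/5 0 19/5; -4/5 -3/5 0 -8/5; 0 0 1 2; 0 0 0 1]
T3·…·T1 = [-9/10 6/5 0 57/10; -6/5 -9/10 0 -12/5; 0 0 -1 -2; 0 0 0 1]
det M = -9/4; M⁻¹ = [-2/5 -8/15 0 1; 8/15 -2/5 0 -4; 0 0 -1 -2; 0 0 0 1]
M⁻¹ · (0, 0, -1)ᵀ = (1, -4, -1)ᵀ

p = (1, -4, -1)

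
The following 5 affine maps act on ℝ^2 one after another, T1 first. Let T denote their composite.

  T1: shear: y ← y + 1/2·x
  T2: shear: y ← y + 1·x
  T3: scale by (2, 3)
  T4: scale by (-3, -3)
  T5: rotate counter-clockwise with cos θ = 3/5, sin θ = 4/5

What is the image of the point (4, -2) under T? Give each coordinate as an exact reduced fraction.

T(p) = (72/5, -204/5)

T1 shear: y ← y + 1/2·x: (4, -2) → (4, 0)
T2 shear: y ← y + 1·x: (4, 0) → (4, 4)
T3 scale by (2, 3): (4, 4) → (8, 12)
T4 scale by (-3, -3): (8, 12) → (-24, -36)
T5 rotate counter-clockwise with cos θ = 3/5, sin θ = 4/5: (-24, -36) → (72/5, -204/5)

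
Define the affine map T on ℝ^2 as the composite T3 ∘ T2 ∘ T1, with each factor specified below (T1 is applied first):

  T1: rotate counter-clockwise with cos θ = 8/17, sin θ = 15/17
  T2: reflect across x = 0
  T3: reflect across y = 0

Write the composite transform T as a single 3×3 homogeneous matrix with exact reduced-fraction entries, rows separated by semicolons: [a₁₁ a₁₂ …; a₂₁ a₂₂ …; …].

T = [-8/17 15/17 0; -15/17 -8/17 0; 0 0 1]

T1 = [8/17 -15/17 0; 15/17 8/17 0; 0 0 1]
T2·T1 = [-8/17 15/17 0; 15/17 8/17 0; 0 0 1]
T3·…·T1 = [-8/17 15/17 0; -15/17 -8/17 0; 0 0 1]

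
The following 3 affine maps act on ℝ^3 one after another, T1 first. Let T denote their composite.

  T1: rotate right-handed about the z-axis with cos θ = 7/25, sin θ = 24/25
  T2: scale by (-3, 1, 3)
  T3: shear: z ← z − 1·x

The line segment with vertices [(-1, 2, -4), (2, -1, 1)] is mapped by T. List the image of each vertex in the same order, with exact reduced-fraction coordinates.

T1 rotate right-handed about the z-axis with cos θ = 7/25, sin θ = 24/25: (-1, 2, -4) → (-11/5, -2/5, -4); (2, -1, 1) → (38/25, 41/25, 1)
T2 scale by (-3, 1, 3): (-11/5, -2/5, -4) → (33/5, -2/5, -12); (38/25, 41/25, 1) → (-114/25, 41/25, 3)
T3 shear: z ← z − 1·x: (33/5, -2/5, -12) → (33/5, -2/5, -93/5); (-114/25, 41/25, 3) → (-114/25, 41/25, 189/25)

image vertices: (33/5, -2/5, -93/5), (-114/25, 41/25, 189/25)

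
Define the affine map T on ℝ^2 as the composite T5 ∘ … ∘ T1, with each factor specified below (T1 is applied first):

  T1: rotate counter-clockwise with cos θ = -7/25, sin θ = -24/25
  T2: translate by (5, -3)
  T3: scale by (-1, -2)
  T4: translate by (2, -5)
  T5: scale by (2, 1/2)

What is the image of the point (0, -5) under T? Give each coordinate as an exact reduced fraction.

T(p) = (18/5, -9/10)

T1 rotate counter-clockwise with cos θ = -7/25, sin θ = -24/25: (0, -5) → (-24/5, 7/5)
T2 translate by (5, -3): (-24/5, 7/5) → (1/5, -8/5)
T3 scale by (-1, -2): (1/5, -8/5) → (-1/5, 16/5)
T4 translate by (2, -5): (-1/5, 16/5) → (9/5, -9/5)
T5 scale by (2, 1/2): (9/5, -9/5) → (18/5, -9/10)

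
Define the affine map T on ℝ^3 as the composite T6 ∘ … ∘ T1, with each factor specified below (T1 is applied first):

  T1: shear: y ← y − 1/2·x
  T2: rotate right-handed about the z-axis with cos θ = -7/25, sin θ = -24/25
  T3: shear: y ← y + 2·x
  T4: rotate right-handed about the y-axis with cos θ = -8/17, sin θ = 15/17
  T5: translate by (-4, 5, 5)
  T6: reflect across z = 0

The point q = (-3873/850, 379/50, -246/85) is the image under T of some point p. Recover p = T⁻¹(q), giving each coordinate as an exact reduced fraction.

T1 = [1 0 0 0; -1/2 1 0 0; 0 0 1 0; 0 0 0 1]
T2·T1 = [-19/25 24/25 0 0; -41/50 -7/25 0 0; 0 0 1 0; 0 0 0 1]
T3·…·T1 = [-19/25 24/25 0 0; -117/50 41/25 0 0; 0 0 1 0; 0 0 0 1]
T4·…·T1 = [152/425 -192/425 15/17 0; -117/50 41/25 0 0; 57/85 -72/85 -8/17 0; 0 0 0 1]
T5·…·T1 = [152/425 -192/425 15/17 -4; -117/50 41/25 0 5; 57/85 -72/85 -8/17 5; 0 0 0 1]
T6·…·T1 = [152/425 -192/425 15/17 -4; -117/50 41/25 0 5; -57/85 72/85 8/17 -5; 0 0 0 1]
det M = -1; M⁻¹ = [-328/425 -24/25 123/85 3803/425; -468/425 -19/25 351/170 8261/850; 15/17 0 8/17 100/17; 0 0 0 1]
M⁻¹ · (-3873/850, 379/50, -246/85)ᵀ = (1, 3, 1/2)ᵀ

p = (1, 3, 1/2)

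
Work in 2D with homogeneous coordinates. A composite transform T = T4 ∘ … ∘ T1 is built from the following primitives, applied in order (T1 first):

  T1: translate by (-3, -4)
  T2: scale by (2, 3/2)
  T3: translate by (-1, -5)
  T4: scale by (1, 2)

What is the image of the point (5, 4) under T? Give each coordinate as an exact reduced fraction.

T(p) = (3, -10)

T1 translate by (-3, -4): (5, 4) → (2, 0)
T2 scale by (2, 3/2): (2, 0) → (4, 0)
T3 translate by (-1, -5): (4, 0) → (3, -5)
T4 scale by (1, 2): (3, -5) → (3, -10)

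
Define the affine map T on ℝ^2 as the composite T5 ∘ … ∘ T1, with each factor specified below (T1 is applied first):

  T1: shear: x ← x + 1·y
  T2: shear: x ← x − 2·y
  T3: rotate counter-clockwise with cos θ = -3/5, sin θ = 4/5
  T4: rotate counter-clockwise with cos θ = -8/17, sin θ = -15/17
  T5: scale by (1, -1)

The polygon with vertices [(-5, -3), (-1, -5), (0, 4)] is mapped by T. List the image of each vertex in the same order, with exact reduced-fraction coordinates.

image vertices: (-129/85, 278/85), (401/85, 368/85), (-388/85, -284/85)

T1 shear: x ← x + 1·y: (-5, -3) → (-8, -3); (-1, -5) → (-6, -5); (0, 4) → (4, 4)
T2 shear: x ← x − 2·y: (-8, -3) → (-2, -3); (-6, -5) → (4, -5); (4, 4) → (-4, 4)
T3 rotate counter-clockwise with cos θ = -3/5, sin θ = 4/5: (-2, -3) → (18/5, 1/5); (4, -5) → (8/5, 31/5); (-4, 4) → (-4/5, -28/5)
T4 rotate counter-clockwise with cos θ = -8/17, sin θ = -15/17: (18/5, 1/5) → (-129/85, -278/85); (8/5, 31/5) → (401/85, -368/85); (-4/5, -28/5) → (-388/85, 284/85)
T5 scale by (1, -1): (-129/85, -278/85) → (-129/85, 278/85); (401/85, -368/85) → (401/85, 368/85); (-388/85, 284/85) → (-388/85, -284/85)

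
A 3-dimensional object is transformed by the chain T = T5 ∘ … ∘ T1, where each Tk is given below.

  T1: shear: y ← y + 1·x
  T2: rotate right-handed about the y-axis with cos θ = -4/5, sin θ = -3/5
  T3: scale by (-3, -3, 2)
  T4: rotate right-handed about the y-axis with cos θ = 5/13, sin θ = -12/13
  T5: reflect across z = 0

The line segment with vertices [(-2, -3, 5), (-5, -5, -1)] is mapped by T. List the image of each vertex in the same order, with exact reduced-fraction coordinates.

image vertices: (729/65, 15, 8/65), (-81/65, 30, 938/65)

T1 shear: y ← y + 1·x: (-2, -3, 5) → (-2, -5, 5); (-5, -5, -1) → (-5, -10, -1)
T2 rotate right-handed about the y-axis with cos θ = -4/5, sin θ = -3/5: (-2, -5, 5) → (-7/5, -5, -26/5); (-5, -10, -1) → (23/5, -10, -11/5)
T3 scale by (-3, -3, 2): (-7/5, -5, -26/5) → (21/5, 15, -52/5); (23/5, -10, -11/5) → (-69/5, 30, -22/5)
T4 rotate right-handed about the y-axis with cos θ = 5/13, sin θ = -12/13: (21/5, 15, -52/5) → (729/65, 15, -8/65); (-69/5, 30, -22/5) → (-81/65, 30, -938/65)
T5 reflect across z = 0: (729/65, 15, -8/65) → (729/65, 15, 8/65); (-81/65, 30, -938/65) → (-81/65, 30, 938/65)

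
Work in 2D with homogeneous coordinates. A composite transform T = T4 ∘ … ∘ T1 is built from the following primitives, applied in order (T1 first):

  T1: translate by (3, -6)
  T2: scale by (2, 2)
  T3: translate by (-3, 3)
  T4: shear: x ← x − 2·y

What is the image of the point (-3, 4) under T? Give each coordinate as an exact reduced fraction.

T(p) = (-1, -1)

T1 translate by (3, -6): (-3, 4) → (0, -2)
T2 scale by (2, 2): (0, -2) → (0, -4)
T3 translate by (-3, 3): (0, -4) → (-3, -1)
T4 shear: x ← x − 2·y: (-3, -1) → (-1, -1)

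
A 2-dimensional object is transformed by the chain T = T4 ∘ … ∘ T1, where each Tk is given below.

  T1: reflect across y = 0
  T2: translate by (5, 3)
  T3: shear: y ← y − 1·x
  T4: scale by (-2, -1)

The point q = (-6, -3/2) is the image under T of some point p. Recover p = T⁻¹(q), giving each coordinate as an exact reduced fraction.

T1 = [1 0 0; 0 -1 0; 0 0 1]
T2·T1 = [1 0 5; 0 -1 3; 0 0 1]
T3·…·T1 = [1 0 5; -1 -1 -2; 0 0 1]
T4·…·T1 = [-2 0 -10; 1 1 2; 0 0 1]
det M = -2; M⁻¹ = [-1/2 0 -5; 1/2 1 3; 0 0 1]
M⁻¹ · (-6, -3/2)ᵀ = (-2, -3/2)ᵀ

p = (-2, -3/2)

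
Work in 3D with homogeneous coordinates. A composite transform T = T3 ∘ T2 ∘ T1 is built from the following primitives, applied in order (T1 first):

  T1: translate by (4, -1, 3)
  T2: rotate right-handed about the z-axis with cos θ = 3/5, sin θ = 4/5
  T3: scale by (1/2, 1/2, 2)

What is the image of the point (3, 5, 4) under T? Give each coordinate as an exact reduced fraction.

T1 translate by (4, -1, 3): (3, 5, 4) → (7, 4, 7)
T2 rotate right-handed about the z-axis with cos θ = 3/5, sin θ = 4/5: (7, 4, 7) → (1, 8, 7)
T3 scale by (1/2, 1/2, 2): (1, 8, 7) → (1/2, 4, 14)

T(p) = (1/2, 4, 14)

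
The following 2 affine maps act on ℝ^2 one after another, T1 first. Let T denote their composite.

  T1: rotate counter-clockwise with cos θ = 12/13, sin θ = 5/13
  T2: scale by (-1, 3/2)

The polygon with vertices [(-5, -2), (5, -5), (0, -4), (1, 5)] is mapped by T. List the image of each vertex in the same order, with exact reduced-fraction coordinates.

image vertices: (50/13, -147/26), (-85/13, -105/26), (-20/13, -72/13), (1, 15/2)

T1 rotate counter-clockwise with cos θ = 12/13, sin θ = 5/13: (-5, -2) → (-50/13, -49/13); (5, -5) → (85/13, -35/13); (0, -4) → (20/13, -48/13); (1, 5) → (-1, 5)
T2 scale by (-1, 3/2): (-50/13, -49/13) → (50/13, -147/26); (85/13, -35/13) → (-85/13, -105/26); (20/13, -48/13) → (-20/13, -72/13); (-1, 5) → (1, 15/2)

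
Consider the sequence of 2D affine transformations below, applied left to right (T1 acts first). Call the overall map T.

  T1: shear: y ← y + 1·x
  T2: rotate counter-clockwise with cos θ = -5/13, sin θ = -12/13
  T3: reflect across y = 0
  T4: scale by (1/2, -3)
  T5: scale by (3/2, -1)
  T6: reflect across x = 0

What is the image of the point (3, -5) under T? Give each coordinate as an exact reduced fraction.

T1 shear: y ← y + 1·x: (3, -5) → (3, -2)
T2 rotate counter-clockwise with cos θ = -5/13, sin θ = -12/13: (3, -2) → (-3, -2)
T3 reflect across y = 0: (-3, -2) → (-3, 2)
T4 scale by (1/2, -3): (-3, 2) → (-3/2, -6)
T5 scale by (3/2, -1): (-3/2, -6) → (-9/4, 6)
T6 reflect across x = 0: (-9/4, 6) → (9/4, 6)

T(p) = (9/4, 6)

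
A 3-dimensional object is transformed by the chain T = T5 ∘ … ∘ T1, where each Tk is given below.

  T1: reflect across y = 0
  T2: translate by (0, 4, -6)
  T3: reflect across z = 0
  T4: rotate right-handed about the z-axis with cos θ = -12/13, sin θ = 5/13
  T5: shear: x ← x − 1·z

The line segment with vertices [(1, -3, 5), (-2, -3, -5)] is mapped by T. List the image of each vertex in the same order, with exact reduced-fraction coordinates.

image vertices: (-60/13, -79/13, 1), (-154/13, -94/13, 11)

T1 reflect across y = 0: (1, -3, 5) → (1, 3, 5); (-2, -3, -5) → (-2, 3, -5)
T2 translate by (0, 4, -6): (1, 3, 5) → (1, 7, -1); (-2, 3, -5) → (-2, 7, -11)
T3 reflect across z = 0: (1, 7, -1) → (1, 7, 1); (-2, 7, -11) → (-2, 7, 11)
T4 rotate right-handed about the z-axis with cos θ = -12/13, sin θ = 5/13: (1, 7, 1) → (-47/13, -79/13, 1); (-2, 7, 11) → (-11/13, -94/13, 11)
T5 shear: x ← x − 1·z: (-47/13, -79/13, 1) → (-60/13, -79/13, 1); (-11/13, -94/13, 11) → (-154/13, -94/13, 11)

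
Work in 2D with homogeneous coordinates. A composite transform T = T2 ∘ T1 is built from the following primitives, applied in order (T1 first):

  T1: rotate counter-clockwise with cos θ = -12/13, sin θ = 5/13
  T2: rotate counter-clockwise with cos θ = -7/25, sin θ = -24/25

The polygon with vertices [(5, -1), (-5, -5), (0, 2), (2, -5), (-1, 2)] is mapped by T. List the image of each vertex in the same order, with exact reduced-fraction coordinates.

image vertices: (1273/325, 1061/325), (49/65, -457/65), (-506/325, 408/325), (1673/325, -514/325), (-142/65, 31/65)

T1 rotate counter-clockwise with cos θ = -12/13, sin θ = 5/13: (5, -1) → (-55/13, 37/13); (-5, -5) → (85/13, 35/13); (0, 2) → (-10/13, -24/13); (2, -5) → (1/13, 70/13); (-1, 2) → (2/13, -29/13)
T2 rotate counter-clockwise with cos θ = -7/25, sin θ = -24/25: (-55/13, 37/13) → (1273/325, 1061/325); (85/13, 35/13) → (49/65, -457/65); (-10/13, -24/13) → (-506/325, 408/325); (1/13, 70/13) → (1673/325, -514/325); (2/13, -29/13) → (-142/65, 31/65)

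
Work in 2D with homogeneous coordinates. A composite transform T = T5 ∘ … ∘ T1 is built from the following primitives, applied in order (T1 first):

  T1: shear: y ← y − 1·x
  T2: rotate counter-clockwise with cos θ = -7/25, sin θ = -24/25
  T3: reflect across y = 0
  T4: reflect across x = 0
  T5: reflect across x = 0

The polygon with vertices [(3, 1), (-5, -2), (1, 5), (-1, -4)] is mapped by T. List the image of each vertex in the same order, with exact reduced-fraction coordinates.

image vertices: (-69/25, 58/25), (107/25, -99/25), (89/25, 52/25), (-13/5, -9/5)

T1 shear: y ← y − 1·x: (3, 1) → (3, -2); (-5, -2) → (-5, 3); (1, 5) → (1, 4); (-1, -4) → (-1, -3)
T2 rotate counter-clockwise with cos θ = -7/25, sin θ = -24/25: (3, -2) → (-69/25, -58/25); (-5, 3) → (107/25, 99/25); (1, 4) → (89/25, -52/25); (-1, -3) → (-13/5, 9/5)
T3 reflect across y = 0: (-69/25, -58/25) → (-69/25, 58/25); (107/25, 99/25) → (107/25, -99/25); (89/25, -52/25) → (89/25, 52/25); (-13/5, 9/5) → (-13/5, -9/5)
T4 reflect across x = 0: (-69/25, 58/25) → (69/25, 58/25); (107/25, -99/25) → (-107/25, -99/25); (89/25, 52/25) → (-89/25, 52/25); (-13/5, -9/5) → (13/5, -9/5)
T5 reflect across x = 0: (69/25, 58/25) → (-69/25, 58/25); (-107/25, -99/25) → (107/25, -99/25); (-89/25, 52/25) → (89/25, 52/25); (13/5, -9/5) → (-13/5, -9/5)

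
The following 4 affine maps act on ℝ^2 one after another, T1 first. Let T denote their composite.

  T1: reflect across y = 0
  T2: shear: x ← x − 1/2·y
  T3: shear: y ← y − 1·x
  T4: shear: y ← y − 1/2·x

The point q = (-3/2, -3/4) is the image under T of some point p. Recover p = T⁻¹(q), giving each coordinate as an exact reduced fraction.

T1 = [1 0 0; 0 -1 0; 0 0 1]
T2·T1 = [1 1/2 0; 0 -1 0; 0 0 1]
T3·…·T1 = [1 1/2 0; -1 -3/2 0; 0 0 1]
T4·…·T1 = [1 1/2 0; -3/2 -7/4 0; 0 0 1]
det M = -1; M⁻¹ = [7/4 1/2 0; -3/2 -1 0; 0 0 1]
M⁻¹ · (-3/2, -3/4)ᵀ = (-3, 3)ᵀ

p = (-3, 3)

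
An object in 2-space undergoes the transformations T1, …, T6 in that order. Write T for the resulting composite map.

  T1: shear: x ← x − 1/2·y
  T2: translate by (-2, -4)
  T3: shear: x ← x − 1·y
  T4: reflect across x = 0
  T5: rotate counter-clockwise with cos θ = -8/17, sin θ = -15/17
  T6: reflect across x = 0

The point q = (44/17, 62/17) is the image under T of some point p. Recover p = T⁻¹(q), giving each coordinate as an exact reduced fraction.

p = (0, 0)

T1 = [1 -1/2 0; 0 1 0; 0 0 1]
T2·T1 = [1 -1/2 -2; 0 1 -4; 0 0 1]
T3·…·T1 = [1 -3/2 2; 0 1 -4; 0 0 1]
T4·…·T1 = [-1 3/2 -2; 0 1 -4; 0 0 1]
T5·…·T1 = [8/17 3/17 -44/17; 15/17 -61/34 62/17; 0 0 1]
T6·…·T1 = [-8/17 -3/17 44/17; 15/17 -61/34 62/17; 0 0 1]
det M = 1; M⁻¹ = [-61/34 3/17 4; -15/17 -8/17 4; 0 0 1]
M⁻¹ · (44/17, 62/17)ᵀ = (0, 0)ᵀ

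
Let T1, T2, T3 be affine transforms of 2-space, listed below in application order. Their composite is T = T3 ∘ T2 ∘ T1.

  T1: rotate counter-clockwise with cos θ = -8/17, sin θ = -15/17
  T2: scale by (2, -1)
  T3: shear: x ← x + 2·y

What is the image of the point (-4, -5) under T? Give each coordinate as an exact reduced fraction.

T(p) = (-286/17, -100/17)

T1 rotate counter-clockwise with cos θ = -8/17, sin θ = -15/17: (-4, -5) → (-43/17, 100/17)
T2 scale by (2, -1): (-43/17, 100/17) → (-86/17, -100/17)
T3 shear: x ← x + 2·y: (-86/17, -100/17) → (-286/17, -100/17)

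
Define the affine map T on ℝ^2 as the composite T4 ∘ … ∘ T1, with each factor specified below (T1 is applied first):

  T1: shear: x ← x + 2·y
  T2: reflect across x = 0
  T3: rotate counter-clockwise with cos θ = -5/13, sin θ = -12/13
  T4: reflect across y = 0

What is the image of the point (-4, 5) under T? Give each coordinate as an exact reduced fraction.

T(p) = (90/13, -47/13)

T1 shear: x ← x + 2·y: (-4, 5) → (6, 5)
T2 reflect across x = 0: (6, 5) → (-6, 5)
T3 rotate counter-clockwise with cos θ = -5/13, sin θ = -12/13: (-6, 5) → (90/13, 47/13)
T4 reflect across y = 0: (90/13, 47/13) → (90/13, -47/13)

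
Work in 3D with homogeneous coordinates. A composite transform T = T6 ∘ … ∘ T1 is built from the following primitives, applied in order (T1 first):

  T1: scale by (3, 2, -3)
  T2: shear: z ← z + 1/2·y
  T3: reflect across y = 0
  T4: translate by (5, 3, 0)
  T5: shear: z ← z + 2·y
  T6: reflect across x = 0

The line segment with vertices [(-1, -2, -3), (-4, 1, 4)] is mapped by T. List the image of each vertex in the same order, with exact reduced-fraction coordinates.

T1 scale by (3, 2, -3): (-1, -2, -3) → (-3, -4, 9); (-4, 1, 4) → (-12, 2, -12)
T2 shear: z ← z + 1/2·y: (-3, -4, 9) → (-3, -4, 7); (-12, 2, -12) → (-12, 2, -11)
T3 reflect across y = 0: (-3, -4, 7) → (-3, 4, 7); (-12, 2, -11) → (-12, -2, -11)
T4 translate by (5, 3, 0): (-3, 4, 7) → (2, 7, 7); (-12, -2, -11) → (-7, 1, -11)
T5 shear: z ← z + 2·y: (2, 7, 7) → (2, 7, 21); (-7, 1, -11) → (-7, 1, -9)
T6 reflect across x = 0: (2, 7, 21) → (-2, 7, 21); (-7, 1, -9) → (7, 1, -9)

image vertices: (-2, 7, 21), (7, 1, -9)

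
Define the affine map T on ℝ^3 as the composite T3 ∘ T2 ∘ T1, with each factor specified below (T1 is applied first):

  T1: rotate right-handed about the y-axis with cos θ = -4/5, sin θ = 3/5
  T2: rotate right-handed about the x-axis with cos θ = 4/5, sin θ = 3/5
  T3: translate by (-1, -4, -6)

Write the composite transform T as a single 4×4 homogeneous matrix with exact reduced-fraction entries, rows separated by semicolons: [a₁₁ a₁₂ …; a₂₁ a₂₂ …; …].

T1 = [-4/5 0 3/5 0; 0 1 0 0; -3/5 0 -4/5 0; 0 0 0 1]
T2·T1 = [-4/5 0 3/5 0; 9/25 4/5 12/25 0; -12/25 3/5 -16/25 0; 0 0 0 1]
T3·…·T1 = [-4/5 0 3/5 -1; 9/25 4/5 12/25 -4; -12/25 3/5 -16/25 -6; 0 0 0 1]

T = [-4/5 0 3/5 -1; 9/25 4/5 12/25 -4; -12/25 3/5 -16/25 -6; 0 0 0 1]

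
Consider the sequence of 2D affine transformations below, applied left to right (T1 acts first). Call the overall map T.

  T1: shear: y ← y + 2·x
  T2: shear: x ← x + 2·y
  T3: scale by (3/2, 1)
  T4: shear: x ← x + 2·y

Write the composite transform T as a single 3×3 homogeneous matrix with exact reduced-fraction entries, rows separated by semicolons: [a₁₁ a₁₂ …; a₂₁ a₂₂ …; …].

T1 = [1 0 0; 2 1 0; 0 0 1]
T2·T1 = [5 2 0; 2 1 0; 0 0 1]
T3·…·T1 = [15/2 3 0; 2 1 0; 0 0 1]
T4·…·T1 = [23/2 5 0; 2 1 0; 0 0 1]

T = [23/2 5 0; 2 1 0; 0 0 1]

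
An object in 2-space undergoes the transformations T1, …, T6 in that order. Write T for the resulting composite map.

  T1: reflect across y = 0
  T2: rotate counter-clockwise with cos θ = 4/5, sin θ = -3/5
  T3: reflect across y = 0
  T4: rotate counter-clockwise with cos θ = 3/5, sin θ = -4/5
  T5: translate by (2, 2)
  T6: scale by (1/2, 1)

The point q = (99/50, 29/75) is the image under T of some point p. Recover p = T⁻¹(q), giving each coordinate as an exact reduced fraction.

p = (7/3, -1)

T1 = [1 0 0; 0 -1 0; 0 0 1]
T2·T1 = [4/5 -3/5 0; -3/5 -4/5 0; 0 0 1]
T3·…·T1 = [4/5 -3/5 0; 3/5 4/5 0; 0 0 1]
T4·…·T1 = [24/25 7/25 0; -7/25 24/25 0; 0 0 1]
T5·…·T1 = [24/25 7/25 2; -7/25 24/25 2; 0 0 1]
T6·…·T1 = [12/25 7/50 1; -7/25 24/25 2; 0 0 1]
det M = 1/2; M⁻¹ = [48/25 -7/25 -34/25; 14/25 24/25 -62/25; 0 0 1]
M⁻¹ · (99/50, 29/75)ᵀ = (7/3, -1)ᵀ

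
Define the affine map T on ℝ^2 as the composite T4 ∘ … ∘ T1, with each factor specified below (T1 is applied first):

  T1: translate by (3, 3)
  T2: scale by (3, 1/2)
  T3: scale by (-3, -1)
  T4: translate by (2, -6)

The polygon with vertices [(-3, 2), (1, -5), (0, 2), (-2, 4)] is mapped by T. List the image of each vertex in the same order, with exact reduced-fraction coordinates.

image vertices: (2, -17/2), (-34, -5), (-25, -17/2), (-7, -19/2)

T1 translate by (3, 3): (-3, 2) → (0, 5); (1, -5) → (4, -2); (0, 2) → (3, 5); (-2, 4) → (1, 7)
T2 scale by (3, 1/2): (0, 5) → (0, 5/2); (4, -2) → (12, -1); (3, 5) → (9, 5/2); (1, 7) → (3, 7/2)
T3 scale by (-3, -1): (0, 5/2) → (0, -5/2); (12, -1) → (-36, 1); (9, 5/2) → (-27, -5/2); (3, 7/2) → (-9, -7/2)
T4 translate by (2, -6): (0, -5/2) → (2, -17/2); (-36, 1) → (-34, -5); (-27, -5/2) → (-25, -17/2); (-9, -7/2) → (-7, -19/2)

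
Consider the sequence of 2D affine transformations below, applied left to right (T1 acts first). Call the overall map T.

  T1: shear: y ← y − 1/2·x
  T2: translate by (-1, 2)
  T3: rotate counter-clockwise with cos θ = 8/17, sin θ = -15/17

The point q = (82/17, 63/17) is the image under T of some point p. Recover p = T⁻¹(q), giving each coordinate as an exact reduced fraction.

p = (0, 4)

T1 = [1 0 0; -1/2 1 0; 0 0 1]
T2·T1 = [1 0 -1; -1/2 1 2; 0 0 1]
T3·…·T1 = [1/34 15/17 22/17; -19/17 8/17 31/17; 0 0 1]
det M = 1; M⁻¹ = [8/17 -15/17 1; 19/17 1/34 -3/2; 0 0 1]
M⁻¹ · (82/17, 63/17)ᵀ = (0, 4)ᵀ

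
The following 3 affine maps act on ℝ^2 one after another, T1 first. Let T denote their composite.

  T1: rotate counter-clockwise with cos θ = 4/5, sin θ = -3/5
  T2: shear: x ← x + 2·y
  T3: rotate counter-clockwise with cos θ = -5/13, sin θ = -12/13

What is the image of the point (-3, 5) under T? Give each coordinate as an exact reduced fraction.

T1 rotate counter-clockwise with cos θ = 4/5, sin θ = -3/5: (-3, 5) → (3/5, 29/5)
T2 shear: x ← x + 2·y: (3/5, 29/5) → (61/5, 29/5)
T3 rotate counter-clockwise with cos θ = -5/13, sin θ = -12/13: (61/5, 29/5) → (43/65, -877/65)

T(p) = (43/65, -877/65)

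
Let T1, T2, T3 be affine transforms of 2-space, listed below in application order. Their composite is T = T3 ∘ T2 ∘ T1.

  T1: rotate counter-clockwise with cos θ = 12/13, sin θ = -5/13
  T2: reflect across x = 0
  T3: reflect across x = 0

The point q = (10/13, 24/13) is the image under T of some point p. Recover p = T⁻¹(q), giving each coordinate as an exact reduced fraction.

p = (0, 2)

T1 = [12/13 5/13 0; -5/13 12/13 0; 0 0 1]
T2·T1 = [-12/13 -5/13 0; -5/13 12/13 0; 0 0 1]
T3·…·T1 = [12/13 5/13 0; -5/13 12/13 0; 0 0 1]
det M = 1; M⁻¹ = [12/13 -5/13 0; 5/13 12/13 0; 0 0 1]
M⁻¹ · (10/13, 24/13)ᵀ = (0, 2)ᵀ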